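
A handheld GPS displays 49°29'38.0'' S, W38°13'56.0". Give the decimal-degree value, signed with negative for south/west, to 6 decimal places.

Latitude: 29′ + 38″ = 29.63333′; 49 + 29.63333/60 = 49.4938889
hemisphere S, so the sign is −
Longitude: 38 + 13/60 + 56/3600 = 38.2322222
W → negative

-49.493889, -38.232222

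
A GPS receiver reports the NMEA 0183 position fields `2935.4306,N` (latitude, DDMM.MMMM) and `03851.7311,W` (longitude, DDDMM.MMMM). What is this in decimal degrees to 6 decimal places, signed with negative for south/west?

φ: degrees = first 2 digits = 29, minutes = 35.4306; 29 + 35.4306/60 = 29.5905100
N ⇒ keep positive
λ: degrees = first 3 digits = 38, minutes = 51.7311; 38 + 51.7311/60 = 38.8621850
hemisphere W, so the sign is −

29.590510, -38.862185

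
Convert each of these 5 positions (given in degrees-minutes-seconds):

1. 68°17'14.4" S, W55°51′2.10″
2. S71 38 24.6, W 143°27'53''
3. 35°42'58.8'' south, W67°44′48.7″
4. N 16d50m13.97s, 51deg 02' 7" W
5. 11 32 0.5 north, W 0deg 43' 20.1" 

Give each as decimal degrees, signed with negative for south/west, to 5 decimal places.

1. -68.28733, -55.85058
2. -71.64017, -143.46472
3. -35.71633, -67.74686
4. 16.83721, -51.03528
5. 11.53347, -0.72225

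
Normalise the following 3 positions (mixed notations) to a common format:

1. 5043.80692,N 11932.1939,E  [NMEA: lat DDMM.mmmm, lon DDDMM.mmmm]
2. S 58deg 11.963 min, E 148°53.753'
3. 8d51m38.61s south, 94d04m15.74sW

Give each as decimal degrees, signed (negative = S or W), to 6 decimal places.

1. 50.730115, 119.536565
2. -58.199383, 148.895883
3. -8.860725, -94.071039

Point 1:
  φ: degrees = first 2 digits = 50, minutes = 43.80692; 50 + 43.80692/60 = 50.7301153
  N ⇒ keep positive
  Longitude: degrees = first 3 digits = 119, minutes = 32.1939; 119 + 32.1939/60 = 119.5365650
  E ⇒ keep positive
Point 2:
  Latitude: 58 + 11.963/60 = 58.1993833
  S → negative
  λ: 53.753′ = 0.895883°; total 148.8958833
  E ⇒ keep positive
Point 3:
  Lat: 51′ + 38.61″ = 51.64350′; 8 + 51.64350/60 = 8.8607250
  S ⇒ negate
  λ: 94° + 4/60 + 15.74/3600 = 94 + 0.066667 + 0.004372 = 94.0710389
  W → negative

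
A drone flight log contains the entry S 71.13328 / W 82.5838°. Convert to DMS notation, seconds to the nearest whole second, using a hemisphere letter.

71°08′0″ S, 82°35′2″ W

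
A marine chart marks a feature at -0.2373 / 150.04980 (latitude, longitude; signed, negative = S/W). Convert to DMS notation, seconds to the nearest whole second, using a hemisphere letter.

Latitude is negative → S; |value| = 0.237300
Latitude: 0.237300 × 60 = 14.23800′ → 14′, remainder × 60 = 14.28″
Longitude: 0.049800 × 60 = 2.98800′ → 2′, remainder × 60 = 59.28″

0°14′14″ S, 150°02′59″ E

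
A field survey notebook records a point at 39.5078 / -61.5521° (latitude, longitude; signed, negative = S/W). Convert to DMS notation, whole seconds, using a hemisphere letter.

39°30′28″ N, 61°33′8″ W

Latitude: whole degrees 39; 30.46800′ → 30′ and 28.08″
Longitude is negative → W; |value| = 61.552100
Longitude: 0.552100 × 60 = 33.12600′ → 33′, remainder × 60 = 7.56″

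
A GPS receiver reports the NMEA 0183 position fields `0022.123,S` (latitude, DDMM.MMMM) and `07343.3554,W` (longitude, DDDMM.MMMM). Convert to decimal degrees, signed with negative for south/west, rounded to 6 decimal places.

-0.368717, -73.722590

Latitude: split at 2 digits → 00° and 22.123′; 0 + 22.123/60 = 0.3687167
S → negative
Longitude: split at 3 digits → 073° and 43.3554′; 73 + 43.3554/60 = 73.7225900
W → negative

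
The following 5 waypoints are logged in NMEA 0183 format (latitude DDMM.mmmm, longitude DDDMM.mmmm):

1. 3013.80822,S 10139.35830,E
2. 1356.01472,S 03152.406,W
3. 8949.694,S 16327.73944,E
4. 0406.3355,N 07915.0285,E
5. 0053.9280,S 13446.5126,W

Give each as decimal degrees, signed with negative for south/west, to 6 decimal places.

1. -30.230137, 101.655972
2. -13.933579, -31.873433
3. -89.828233, 163.462324
4. 4.105592, 79.250475
5. -0.898800, -134.775210

Point 1:
  φ: split at 2 digits → 30° and 13.80822′; 30 + 13.80822/60 = 30.2301370
  hemisphere S, so the sign is −
  λ: split at 3 digits → 101° and 39.3583′; 101 + 39.3583/60 = 101.6559717
  E ⇒ keep positive
Point 2:
  φ: split at 2 digits → 13° and 56.01472′; 13 + 56.01472/60 = 13.9335787
  S ⇒ negate
  Lon: split at 3 digits → 031° and 52.406′; 31 + 52.406/60 = 31.8734333
  W → negative
Point 3:
  Lat: split at 2 digits → 89° and 49.694′; 89 + 49.694/60 = 89.8282333
  S ⇒ negate
  λ: degrees = first 3 digits = 163, minutes = 27.73944; 163 + 27.73944/60 = 163.4623240
  E → positive
Point 4:
  φ: split at 2 digits → 04° and 6.3355′; 4 + 6.3355/60 = 4.1055917
  N → positive
  Lon: split at 3 digits → 079° and 15.0285′; 79 + 15.0285/60 = 79.2504750
  E → positive
Point 5:
  Lat: split at 2 digits → 00° and 53.928′; 0 + 53.928/60 = 0.8988000
  S ⇒ negate
  Longitude: split at 3 digits → 134° and 46.5126′; 134 + 46.5126/60 = 134.7752100
  W → negative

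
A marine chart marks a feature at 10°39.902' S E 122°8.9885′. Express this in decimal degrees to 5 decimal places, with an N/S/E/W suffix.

10.66503° S, 122.14981° E

Latitude: 39.902′ = 0.665033°; total 10.665033
λ: 122 + 8.9885/60 = 122.149808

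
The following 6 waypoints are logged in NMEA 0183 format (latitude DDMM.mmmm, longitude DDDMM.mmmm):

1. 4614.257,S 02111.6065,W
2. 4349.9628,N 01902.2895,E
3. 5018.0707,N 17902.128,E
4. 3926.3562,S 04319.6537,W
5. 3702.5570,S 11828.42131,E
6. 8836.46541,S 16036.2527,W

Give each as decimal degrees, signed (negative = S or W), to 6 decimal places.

1. -46.237617, -21.193442
2. 43.832713, 19.038158
3. 50.301178, 179.035467
4. -39.439270, -43.327562
5. -37.042617, 118.473689
6. -88.607757, -160.604212

Point 1:
  Lat: split at 2 digits → 46° and 14.257′; 46 + 14.257/60 = 46.2376167
  S → negative
  λ: split at 3 digits → 021° and 11.6065′; 21 + 11.6065/60 = 21.1934417
  W ⇒ negate
Point 2:
  Latitude: degrees = first 2 digits = 43, minutes = 49.9628; 43 + 49.9628/60 = 43.8327133
  N → positive
  λ: split at 3 digits → 019° and 2.2895′; 19 + 2.2895/60 = 19.0381583
  E ⇒ keep positive
Point 3:
  Latitude: degrees = first 2 digits = 50, minutes = 18.0707; 50 + 18.0707/60 = 50.3011783
  N ⇒ keep positive
  Longitude: split at 3 digits → 179° and 2.128′; 179 + 2.128/60 = 179.0354667
  E → positive
Point 4:
  Latitude: split at 2 digits → 39° and 26.3562′; 39 + 26.3562/60 = 39.4392700
  hemisphere S, so the sign is −
  λ: split at 3 digits → 043° and 19.6537′; 43 + 19.6537/60 = 43.3275617
  hemisphere W, so the sign is −
Point 5:
  Latitude: split at 2 digits → 37° and 2.557′; 37 + 2.557/60 = 37.0426167
  S ⇒ negate
  Longitude: split at 3 digits → 118° and 28.42131′; 118 + 28.42131/60 = 118.4736885
  E → positive
Point 6:
  Lat: degrees = first 2 digits = 88, minutes = 36.46541; 88 + 36.46541/60 = 88.6077568
  S ⇒ negate
  Lon: split at 3 digits → 160° and 36.2527′; 160 + 36.2527/60 = 160.6042117
  W ⇒ negate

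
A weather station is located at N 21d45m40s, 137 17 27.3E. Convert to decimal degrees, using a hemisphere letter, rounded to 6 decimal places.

Latitude: 21° + 45/60 + 40/3600 = 21 + 0.750000 + 0.011111 = 21.7611111
Longitude: 137° + 17/60 + 27.3/3600 = 137 + 0.283333 + 0.007583 = 137.2909167

21.761111° N, 137.290917° E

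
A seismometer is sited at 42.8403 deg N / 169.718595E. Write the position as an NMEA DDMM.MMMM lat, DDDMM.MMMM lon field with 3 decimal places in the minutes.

4250.418,N / 16943.116,E

Latitude: minutes = (42.840300 − 42) × 60 = 50.41800
Longitude: minutes = (169.718595 − 169) × 60 = 43.11570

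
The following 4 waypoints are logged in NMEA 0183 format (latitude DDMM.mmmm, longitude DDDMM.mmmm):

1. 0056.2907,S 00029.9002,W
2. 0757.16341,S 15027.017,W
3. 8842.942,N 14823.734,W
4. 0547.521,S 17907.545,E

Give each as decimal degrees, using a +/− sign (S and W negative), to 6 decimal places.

1. -0.938178, -0.498337
2. -7.952724, -150.450283
3. 88.715700, -148.395567
4. -5.792017, 179.125750

Point 1:
  φ: degrees = first 2 digits = 0, minutes = 56.2907; 0 + 56.2907/60 = 0.9381783
  S ⇒ negate
  λ: split at 3 digits → 000° and 29.9002′; 0 + 29.9002/60 = 0.4983367
  W → negative
Point 2:
  Lat: degrees = first 2 digits = 7, minutes = 57.16341; 7 + 57.16341/60 = 7.9527235
  hemisphere S, so the sign is −
  λ: degrees = first 3 digits = 150, minutes = 27.017; 150 + 27.017/60 = 150.4502833
  hemisphere W, so the sign is −
Point 3:
  Latitude: degrees = first 2 digits = 88, minutes = 42.942; 88 + 42.942/60 = 88.7157000
  N → positive
  Lon: degrees = first 3 digits = 148, minutes = 23.734; 148 + 23.734/60 = 148.3955667
  hemisphere W, so the sign is −
Point 4:
  Lat: split at 2 digits → 05° and 47.521′; 5 + 47.521/60 = 5.7920167
  S → negative
  λ: split at 3 digits → 179° and 7.545′; 179 + 7.545/60 = 179.1257500
  E ⇒ keep positive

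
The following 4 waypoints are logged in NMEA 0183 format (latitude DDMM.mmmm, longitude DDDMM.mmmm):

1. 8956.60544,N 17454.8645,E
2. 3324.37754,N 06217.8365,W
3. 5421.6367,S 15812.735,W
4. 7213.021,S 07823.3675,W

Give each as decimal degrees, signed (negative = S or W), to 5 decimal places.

Point 1:
  φ: split at 2 digits → 89° and 56.60544′; 89 + 56.60544/60 = 89.943424
  N ⇒ keep positive
  λ: split at 3 digits → 174° and 54.8645′; 174 + 54.8645/60 = 174.914408
  E ⇒ keep positive
Point 2:
  Latitude: degrees = first 2 digits = 33, minutes = 24.37754; 33 + 24.37754/60 = 33.406292
  N → positive
  λ: degrees = first 3 digits = 62, minutes = 17.8365; 62 + 17.8365/60 = 62.297275
  W ⇒ negate
Point 3:
  φ: split at 2 digits → 54° and 21.6367′; 54 + 21.6367/60 = 54.360612
  S ⇒ negate
  Lon: degrees = first 3 digits = 158, minutes = 12.735; 158 + 12.735/60 = 158.212250
  hemisphere W, so the sign is −
Point 4:
  Lat: degrees = first 2 digits = 72, minutes = 13.021; 72 + 13.021/60 = 72.217017
  S → negative
  Lon: split at 3 digits → 078° and 23.3675′; 78 + 23.3675/60 = 78.389458
  W ⇒ negate

1. 89.94342, 174.91441
2. 33.40629, -62.29728
3. -54.36061, -158.21225
4. -72.21702, -78.38946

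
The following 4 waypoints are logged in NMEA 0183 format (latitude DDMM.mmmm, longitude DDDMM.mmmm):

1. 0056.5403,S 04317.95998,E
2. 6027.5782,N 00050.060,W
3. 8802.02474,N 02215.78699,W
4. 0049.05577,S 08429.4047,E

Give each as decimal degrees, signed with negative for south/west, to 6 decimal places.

1. -0.942338, 43.299333
2. 60.459637, -0.834333
3. 88.033746, -22.263117
4. -0.817596, 84.490078

Point 1:
  φ: split at 2 digits → 00° and 56.5403′; 0 + 56.5403/60 = 0.9423383
  S ⇒ negate
  Longitude: degrees = first 3 digits = 43, minutes = 17.95998; 43 + 17.95998/60 = 43.2993330
  E → positive
Point 2:
  φ: degrees = first 2 digits = 60, minutes = 27.5782; 60 + 27.5782/60 = 60.4596367
  N → positive
  Lon: split at 3 digits → 000° and 50.06′; 0 + 50.06/60 = 0.8343333
  W ⇒ negate
Point 3:
  φ: split at 2 digits → 88° and 2.02474′; 88 + 2.02474/60 = 88.0337457
  N ⇒ keep positive
  Lon: degrees = first 3 digits = 22, minutes = 15.78699; 22 + 15.78699/60 = 22.2631165
  W → negative
Point 4:
  Latitude: split at 2 digits → 00° and 49.05577′; 0 + 49.05577/60 = 0.8175962
  S → negative
  Longitude: split at 3 digits → 084° and 29.4047′; 84 + 29.4047/60 = 84.4900783
  E ⇒ keep positive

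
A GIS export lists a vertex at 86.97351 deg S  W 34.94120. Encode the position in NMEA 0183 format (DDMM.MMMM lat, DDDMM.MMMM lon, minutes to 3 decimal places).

8658.411,S / 03456.472,W

Lat: fractional part 0.973510 → 58.41060 minutes
λ: fractional part 0.941200 → 56.47200 minutes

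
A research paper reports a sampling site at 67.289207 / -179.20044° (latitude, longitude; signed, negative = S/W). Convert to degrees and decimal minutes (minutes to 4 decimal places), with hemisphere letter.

67° 17.3524′ N, 179° 12.0264′ W

φ: fractional part 0.289207 → 17.352420 minutes
Longitude is negative → W; |value| = 179.200440
Lon: 179° + 0.200440 × 60 = 179° 12.026400′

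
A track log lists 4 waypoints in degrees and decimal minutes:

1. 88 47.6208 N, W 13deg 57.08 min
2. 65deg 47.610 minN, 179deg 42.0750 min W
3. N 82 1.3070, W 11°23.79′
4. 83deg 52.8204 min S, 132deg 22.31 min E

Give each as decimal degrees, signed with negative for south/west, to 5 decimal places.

Point 1:
  Latitude: 47.6208′ = 0.793680°; total 88.793680
  N ⇒ keep positive
  Longitude: 57.08′ = 0.951333°; total 13.951333
  W ⇒ negate
Point 2:
  Lat: 65 + 47.61/60 = 65.793500
  N ⇒ keep positive
  Longitude: 179 + 42.075/60 = 179.701250
  hemisphere W, so the sign is −
Point 3:
  φ: 1.307′ = 0.021783°; total 82.021783
  N → positive
  Longitude: 11 + 23.79/60 = 11.396500
  hemisphere W, so the sign is −
Point 4:
  φ: 52.8204′ = 0.880340°; total 83.880340
  S → negative
  λ: 132 + 22.31/60 = 132.371833
  E → positive

1. 88.79368, -13.95133
2. 65.79350, -179.70125
3. 82.02178, -11.39650
4. -83.88034, 132.37183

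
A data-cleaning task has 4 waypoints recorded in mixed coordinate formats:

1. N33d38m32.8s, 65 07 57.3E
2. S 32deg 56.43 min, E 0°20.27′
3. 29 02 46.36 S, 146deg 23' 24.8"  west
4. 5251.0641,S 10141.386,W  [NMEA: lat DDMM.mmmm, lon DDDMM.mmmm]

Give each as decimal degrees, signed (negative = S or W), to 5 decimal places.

Point 1:
  Lat: 33° + 38/60 + 32.8/3600 = 33 + 0.633333 + 0.009111 = 33.642444
  N ⇒ keep positive
  Longitude: 7′ + 57.3″ = 7.95500′; 65 + 7.95500/60 = 65.132583
  E → positive
Point 2:
  Lat: 32 + 56.43/60 = 32.940500
  hemisphere S, so the sign is −
  Lon: 20.27′ = 0.337833°; total 0.337833
  E ⇒ keep positive
Point 3:
  φ: 29° + 2/60 + 46.36/3600 = 29 + 0.033333 + 0.012878 = 29.046211
  S ⇒ negate
  Lon: 146° + 23/60 + 24.8/3600 = 146 + 0.383333 + 0.006889 = 146.390222
  hemisphere W, so the sign is −
Point 4:
  φ: split at 2 digits → 52° and 51.0641′; 52 + 51.0641/60 = 52.851068
  hemisphere S, so the sign is −
  λ: split at 3 digits → 101° and 41.386′; 101 + 41.386/60 = 101.689767
  W → negative

1. 33.64244, 65.13258
2. -32.94050, 0.33783
3. -29.04621, -146.39022
4. -52.85107, -101.68977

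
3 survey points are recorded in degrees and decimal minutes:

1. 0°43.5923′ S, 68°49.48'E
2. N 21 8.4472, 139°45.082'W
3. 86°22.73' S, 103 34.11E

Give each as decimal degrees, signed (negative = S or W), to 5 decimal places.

Point 1:
  Latitude: 43.5923′ = 0.726538°; total 0.726538
  S → negative
  Lon: 49.48′ = 0.824667°; total 68.824667
  E ⇒ keep positive
Point 2:
  Latitude: 21 + 8.4472/60 = 21.140787
  N → positive
  λ: 45.082′ = 0.751367°; total 139.751367
  W → negative
Point 3:
  Lat: 86 + 22.73/60 = 86.378833
  S → negative
  Lon: 103 + 34.11/60 = 103.568500
  E ⇒ keep positive

1. -0.72654, 68.82467
2. 21.14079, -139.75137
3. -86.37883, 103.56850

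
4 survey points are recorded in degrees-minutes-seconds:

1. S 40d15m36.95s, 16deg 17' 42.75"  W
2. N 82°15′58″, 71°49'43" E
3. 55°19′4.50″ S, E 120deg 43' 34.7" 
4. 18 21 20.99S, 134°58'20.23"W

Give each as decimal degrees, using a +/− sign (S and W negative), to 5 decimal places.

Point 1:
  Lat: 40° + 15/60 + 36.95/3600 = 40 + 0.250000 + 0.010264 = 40.260264
  hemisphere S, so the sign is −
  Lon: 16 + 17/60 + 42.75/3600 = 16.295208
  W → negative
Point 2:
  φ: 15′ + 58″ = 15.96667′; 82 + 15.96667/60 = 82.266111
  N → positive
  λ: 49′ + 43″ = 49.71667′; 71 + 49.71667/60 = 71.828611
  E → positive
Point 3:
  Latitude: 55 + 19/60 + 4.5/3600 = 55.317917
  hemisphere S, so the sign is −
  Lon: 120 + 43/60 + 34.7/3600 = 120.726306
  E ⇒ keep positive
Point 4:
  φ: 18 + 21/60 + 20.99/3600 = 18.355831
  hemisphere S, so the sign is −
  Lon: 58′ + 20.23″ = 58.33717′; 134 + 58.33717/60 = 134.972286
  hemisphere W, so the sign is −

1. -40.26026, -16.29521
2. 82.26611, 71.82861
3. -55.31792, 120.72631
4. -18.35583, -134.97229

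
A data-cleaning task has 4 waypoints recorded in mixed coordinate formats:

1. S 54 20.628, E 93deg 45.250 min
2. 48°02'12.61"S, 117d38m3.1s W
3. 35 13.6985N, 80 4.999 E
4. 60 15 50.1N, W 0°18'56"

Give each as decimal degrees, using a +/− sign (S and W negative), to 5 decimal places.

Point 1:
  Lat: 20.628′ = 0.343800°; total 54.343800
  S ⇒ negate
  Longitude: 93 + 45.25/60 = 93.754167
  E → positive
Point 2:
  Lat: 2′ + 12.61″ = 2.21017′; 48 + 2.21017/60 = 48.036836
  hemisphere S, so the sign is −
  λ: 38′ + 3.1″ = 38.05167′; 117 + 38.05167/60 = 117.634194
  W ⇒ negate
Point 3:
  Lat: 35 + 13.6985/60 = 35.228308
  N → positive
  Lon: 80 + 4.999/60 = 80.083317
  E ⇒ keep positive
Point 4:
  φ: 15′ + 50.1″ = 15.83500′; 60 + 15.83500/60 = 60.263917
  N → positive
  Longitude: 0 + 18/60 + 56/3600 = 0.315556
  W → negative

1. -54.34380, 93.75417
2. -48.03684, -117.63419
3. 35.22831, 80.08332
4. 60.26392, -0.31556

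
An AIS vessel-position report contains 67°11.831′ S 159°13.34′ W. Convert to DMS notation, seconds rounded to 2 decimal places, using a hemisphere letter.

Latitude: 11.83100′ → 11′ and 0.83100 × 60 = 49.8600″
Longitude: fractional minutes 0.34000 × 60 = 20.4000″

67°11′49.86″ S, 159°13′20.40″ W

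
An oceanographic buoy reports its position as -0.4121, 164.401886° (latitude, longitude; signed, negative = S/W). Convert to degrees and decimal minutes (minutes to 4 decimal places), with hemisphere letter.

Latitude is negative → S; |value| = 0.412100
Lat: 0° + 0.412100 × 60 = 0° 24.726000′
λ: minutes = (164.401886 − 164) × 60 = 24.113160

0° 24.7260′ S, 164° 24.1132′ E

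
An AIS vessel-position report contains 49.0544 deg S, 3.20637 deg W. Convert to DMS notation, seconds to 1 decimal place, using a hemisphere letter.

Lat: 0.054400 × 60 = 3.26400′ → 3′, remainder × 60 = 15.840″
Lon: 0.206370 × 60 = 12.38220′ → 12′, remainder × 60 = 22.932″

49°03′15.8″ S, 3°12′22.9″ W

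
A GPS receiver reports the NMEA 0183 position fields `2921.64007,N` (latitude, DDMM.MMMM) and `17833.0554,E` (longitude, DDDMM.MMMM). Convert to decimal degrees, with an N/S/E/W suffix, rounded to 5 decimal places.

Latitude: degrees = first 2 digits = 29, minutes = 21.64007; 29 + 21.64007/60 = 29.360668
λ: split at 3 digits → 178° and 33.0554′; 178 + 33.0554/60 = 178.550923

29.36067° N, 178.55092° E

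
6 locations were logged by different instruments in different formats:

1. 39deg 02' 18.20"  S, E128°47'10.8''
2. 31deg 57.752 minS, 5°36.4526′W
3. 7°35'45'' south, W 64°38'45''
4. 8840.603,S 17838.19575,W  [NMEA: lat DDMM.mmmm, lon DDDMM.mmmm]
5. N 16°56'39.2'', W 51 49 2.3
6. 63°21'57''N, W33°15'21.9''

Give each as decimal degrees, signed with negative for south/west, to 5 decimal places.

1. -39.03839, 128.78633
2. -31.96253, -5.60754
3. -7.59583, -64.64583
4. -88.67672, -178.63660
5. 16.94422, -51.81731
6. 63.36583, -33.25608

Point 1:
  Lat: 39° + 2/60 + 18.2/3600 = 39 + 0.033333 + 0.005056 = 39.038389
  S → negative
  λ: 47′ + 10.8″ = 47.18000′; 128 + 47.18000/60 = 128.786333
  E → positive
Point 2:
  Lat: 57.752′ = 0.962533°; total 31.962533
  S → negative
  λ: 5 + 36.4526/60 = 5.607543
  hemisphere W, so the sign is −
Point 3:
  φ: 7 + 35/60 + 45/3600 = 7.595833
  hemisphere S, so the sign is −
  Longitude: 38′ + 45″ = 38.75000′; 64 + 38.75000/60 = 64.645833
  W → negative
Point 4:
  Lat: degrees = first 2 digits = 88, minutes = 40.603; 88 + 40.603/60 = 88.676717
  hemisphere S, so the sign is −
  Longitude: split at 3 digits → 178° and 38.19575′; 178 + 38.19575/60 = 178.636596
  hemisphere W, so the sign is −
Point 5:
  Latitude: 16 + 56/60 + 39.2/3600 = 16.944222
  N ⇒ keep positive
  Longitude: 51° + 49/60 + 2.3/3600 = 51 + 0.816667 + 0.000639 = 51.817306
  W ⇒ negate
Point 6:
  Lat: 63 + 21/60 + 57/3600 = 63.365833
  N → positive
  Longitude: 33° + 15/60 + 21.9/3600 = 33 + 0.250000 + 0.006083 = 33.256083
  W ⇒ negate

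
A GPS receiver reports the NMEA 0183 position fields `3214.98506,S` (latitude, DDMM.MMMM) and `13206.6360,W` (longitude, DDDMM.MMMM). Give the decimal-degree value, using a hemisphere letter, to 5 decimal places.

32.24975° S, 132.11060° W

Latitude: split at 2 digits → 32° and 14.98506′; 32 + 14.98506/60 = 32.249751
Lon: split at 3 digits → 132° and 6.636′; 132 + 6.636/60 = 132.110600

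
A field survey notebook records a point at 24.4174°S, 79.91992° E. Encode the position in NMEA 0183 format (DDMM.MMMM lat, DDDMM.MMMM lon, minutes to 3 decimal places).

φ: minutes = (24.417400 − 24) × 60 = 25.04400
Longitude: minutes = (79.919920 − 79) × 60 = 55.19520

2425.044,S / 07955.195,E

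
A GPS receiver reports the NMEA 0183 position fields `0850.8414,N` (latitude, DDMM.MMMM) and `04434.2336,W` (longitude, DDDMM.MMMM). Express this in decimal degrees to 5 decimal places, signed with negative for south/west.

8.84736, -44.57056

Lat: split at 2 digits → 08° and 50.8414′; 8 + 50.8414/60 = 8.847357
N → positive
Longitude: split at 3 digits → 044° and 34.2336′; 44 + 34.2336/60 = 44.570560
W → negative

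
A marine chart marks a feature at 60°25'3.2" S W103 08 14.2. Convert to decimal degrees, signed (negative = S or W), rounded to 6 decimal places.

-60.417556, -103.137278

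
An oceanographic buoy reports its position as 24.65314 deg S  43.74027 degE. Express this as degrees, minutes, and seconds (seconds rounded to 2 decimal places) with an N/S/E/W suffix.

24°39′11.30″ S, 43°44′24.97″ E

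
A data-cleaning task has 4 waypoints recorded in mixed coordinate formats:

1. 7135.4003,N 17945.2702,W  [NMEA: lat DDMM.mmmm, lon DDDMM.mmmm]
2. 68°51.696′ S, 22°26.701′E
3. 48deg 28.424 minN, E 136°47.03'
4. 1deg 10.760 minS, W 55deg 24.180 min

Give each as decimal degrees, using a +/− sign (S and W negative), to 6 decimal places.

Point 1:
  φ: split at 2 digits → 71° and 35.4003′; 71 + 35.4003/60 = 71.5900050
  N → positive
  Longitude: degrees = first 3 digits = 179, minutes = 45.2702; 179 + 45.2702/60 = 179.7545033
  W → negative
Point 2:
  Latitude: 68 + 51.696/60 = 68.8616000
  S → negative
  Lon: 22 + 26.701/60 = 22.4450167
  E → positive
Point 3:
  Latitude: 28.424′ = 0.473733°; total 48.4737333
  N → positive
  λ: 47.03′ = 0.783833°; total 136.7838333
  E ⇒ keep positive
Point 4:
  Lat: 1 + 10.76/60 = 1.1793333
  S ⇒ negate
  Lon: 55 + 24.18/60 = 55.4030000
  W ⇒ negate

1. 71.590005, -179.754503
2. -68.861600, 22.445017
3. 48.473733, 136.783833
4. -1.179333, -55.403000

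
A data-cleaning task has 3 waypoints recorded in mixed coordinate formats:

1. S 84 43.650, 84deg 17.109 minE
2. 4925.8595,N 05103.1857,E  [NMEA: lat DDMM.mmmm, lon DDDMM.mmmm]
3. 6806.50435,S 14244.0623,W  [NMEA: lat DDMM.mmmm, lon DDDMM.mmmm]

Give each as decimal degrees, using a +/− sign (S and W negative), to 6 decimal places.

Point 1:
  Latitude: 84 + 43.65/60 = 84.7275000
  hemisphere S, so the sign is −
  λ: 17.109′ = 0.285150°; total 84.2851500
  E ⇒ keep positive
Point 2:
  Lat: degrees = first 2 digits = 49, minutes = 25.8595; 49 + 25.8595/60 = 49.4309917
  N ⇒ keep positive
  Longitude: split at 3 digits → 051° and 3.1857′; 51 + 3.1857/60 = 51.0530950
  E → positive
Point 3:
  Lat: split at 2 digits → 68° and 6.50435′; 68 + 6.50435/60 = 68.1084058
  hemisphere S, so the sign is −
  Lon: split at 3 digits → 142° and 44.0623′; 142 + 44.0623/60 = 142.7343717
  W → negative

1. -84.727500, 84.285150
2. 49.430992, 51.053095
3. -68.108406, -142.734372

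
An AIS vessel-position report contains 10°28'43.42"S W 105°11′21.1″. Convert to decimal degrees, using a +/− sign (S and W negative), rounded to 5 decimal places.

φ: 10 + 28/60 + 43.42/3600 = 10.478728
S ⇒ negate
Longitude: 11′ + 21.1″ = 11.35167′; 105 + 11.35167/60 = 105.189194
W ⇒ negate

-10.47873, -105.18919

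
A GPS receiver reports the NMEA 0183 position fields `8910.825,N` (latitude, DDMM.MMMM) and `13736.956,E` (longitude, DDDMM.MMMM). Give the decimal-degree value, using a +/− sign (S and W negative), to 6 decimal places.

Lat: degrees = first 2 digits = 89, minutes = 10.825; 89 + 10.825/60 = 89.1804167
N → positive
Lon: degrees = first 3 digits = 137, minutes = 36.956; 137 + 36.956/60 = 137.6159333
E → positive

89.180417, 137.615933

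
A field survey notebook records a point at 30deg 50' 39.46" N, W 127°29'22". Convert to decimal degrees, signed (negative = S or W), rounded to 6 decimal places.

30.844294, -127.489444

φ: 50′ + 39.46″ = 50.65767′; 30 + 50.65767/60 = 30.8442944
N ⇒ keep positive
λ: 29′ + 22″ = 29.36667′; 127 + 29.36667/60 = 127.4894444
W → negative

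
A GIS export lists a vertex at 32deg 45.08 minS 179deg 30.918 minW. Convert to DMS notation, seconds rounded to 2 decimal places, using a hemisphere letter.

32°45′4.80″ S, 179°30′55.08″ W

φ: fractional minutes 0.08000 × 60 = 4.8000″
Longitude: 30.91800′ → 30′ and 0.91800 × 60 = 55.0800″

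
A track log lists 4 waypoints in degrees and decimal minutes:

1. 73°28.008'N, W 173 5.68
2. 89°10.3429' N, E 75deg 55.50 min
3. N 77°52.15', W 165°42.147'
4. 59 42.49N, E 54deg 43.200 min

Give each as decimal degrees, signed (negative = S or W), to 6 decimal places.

1. 73.466800, -173.094667
2. 89.172382, 75.925000
3. 77.869167, -165.702450
4. 59.708167, 54.720000

Point 1:
  Lat: 73 + 28.008/60 = 73.4668000
  N → positive
  Lon: 5.68′ = 0.094667°; total 173.0946667
  W ⇒ negate
Point 2:
  Lat: 89 + 10.3429/60 = 89.1723817
  N ⇒ keep positive
  λ: 55.5′ = 0.925000°; total 75.9250000
  E ⇒ keep positive
Point 3:
  Lat: 52.15′ = 0.869167°; total 77.8691667
  N ⇒ keep positive
  Lon: 165 + 42.147/60 = 165.7024500
  W ⇒ negate
Point 4:
  Latitude: 59 + 42.49/60 = 59.7081667
  N ⇒ keep positive
  Longitude: 43.2′ = 0.720000°; total 54.7200000
  E → positive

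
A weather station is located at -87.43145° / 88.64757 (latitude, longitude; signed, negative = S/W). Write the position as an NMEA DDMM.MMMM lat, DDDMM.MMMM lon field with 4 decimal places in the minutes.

8725.8870,S / 08838.8542,E

Latitude is negative → S; |value| = 87.431450
Lat: 87° + 0.431450 × 60 = 87° 25.887000′
Longitude: 88° + 0.647570 × 60 = 88° 38.854200′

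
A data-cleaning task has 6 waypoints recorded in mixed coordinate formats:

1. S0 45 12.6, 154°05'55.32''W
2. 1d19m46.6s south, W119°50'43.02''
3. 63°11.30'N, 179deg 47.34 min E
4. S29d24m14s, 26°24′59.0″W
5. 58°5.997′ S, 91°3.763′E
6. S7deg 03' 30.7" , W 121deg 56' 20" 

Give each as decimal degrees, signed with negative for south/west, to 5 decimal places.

1. -0.75350, -154.09870
2. -1.32961, -119.84528
3. 63.18833, 179.78900
4. -29.40389, -26.41639
5. -58.09995, 91.06272
6. -7.05853, -121.93889

Point 1:
  Latitude: 0 + 45/60 + 12.6/3600 = 0.753500
  S ⇒ negate
  Lon: 154 + 5/60 + 55.32/3600 = 154.098700
  W → negative
Point 2:
  Lat: 1° + 19/60 + 46.6/3600 = 1 + 0.316667 + 0.012944 = 1.329611
  S → negative
  λ: 119 + 50/60 + 43.02/3600 = 119.845283
  hemisphere W, so the sign is −
Point 3:
  Latitude: 63 + 11.3/60 = 63.188333
  N ⇒ keep positive
  Lon: 47.34′ = 0.789000°; total 179.789000
  E ⇒ keep positive
Point 4:
  Latitude: 29 + 24/60 + 14/3600 = 29.403889
  S → negative
  Lon: 26 + 24/60 + 59/3600 = 26.416389
  W → negative
Point 5:
  φ: 58 + 5.997/60 = 58.099950
  S ⇒ negate
  Longitude: 91 + 3.763/60 = 91.062717
  E → positive
Point 6:
  Lat: 7 + 3/60 + 30.7/3600 = 7.058528
  S ⇒ negate
  λ: 56′ + 20″ = 56.33333′; 121 + 56.33333/60 = 121.938889
  W → negative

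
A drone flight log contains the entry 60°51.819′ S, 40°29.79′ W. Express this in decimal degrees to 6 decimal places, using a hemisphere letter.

Lat: 60 + 51.819/60 = 60.8636500
Longitude: 29.79′ = 0.496500°; total 40.4965000

60.863650° S, 40.496500° W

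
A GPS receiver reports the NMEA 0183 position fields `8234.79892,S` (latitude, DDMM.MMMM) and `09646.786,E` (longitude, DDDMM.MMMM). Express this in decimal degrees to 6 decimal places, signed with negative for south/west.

Lat: split at 2 digits → 82° and 34.79892′; 82 + 34.79892/60 = 82.5799820
hemisphere S, so the sign is −
Longitude: split at 3 digits → 096° and 46.786′; 96 + 46.786/60 = 96.7797667
E ⇒ keep positive

-82.579982, 96.779767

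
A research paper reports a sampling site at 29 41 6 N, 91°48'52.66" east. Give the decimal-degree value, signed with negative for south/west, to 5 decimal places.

29.68500, 91.81463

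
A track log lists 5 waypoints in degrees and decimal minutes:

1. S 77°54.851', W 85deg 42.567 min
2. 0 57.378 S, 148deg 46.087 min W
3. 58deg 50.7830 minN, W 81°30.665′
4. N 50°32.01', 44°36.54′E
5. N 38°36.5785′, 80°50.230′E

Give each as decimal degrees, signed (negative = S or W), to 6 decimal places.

Point 1:
  φ: 54.851′ = 0.914183°; total 77.9141833
  S → negative
  Lon: 42.567′ = 0.709450°; total 85.7094500
  W ⇒ negate
Point 2:
  φ: 57.378′ = 0.956300°; total 0.9563000
  hemisphere S, so the sign is −
  Longitude: 46.087′ = 0.768117°; total 148.7681167
  hemisphere W, so the sign is −
Point 3:
  Lat: 58 + 50.783/60 = 58.8463833
  N ⇒ keep positive
  λ: 30.665′ = 0.511083°; total 81.5110833
  hemisphere W, so the sign is −
Point 4:
  Latitude: 50 + 32.01/60 = 50.5335000
  N ⇒ keep positive
  Lon: 36.54′ = 0.609000°; total 44.6090000
  E ⇒ keep positive
Point 5:
  φ: 36.5785′ = 0.609642°; total 38.6096417
  N ⇒ keep positive
  Lon: 80 + 50.23/60 = 80.8371667
  E → positive

1. -77.914183, -85.709450
2. -0.956300, -148.768117
3. 58.846383, -81.511083
4. 50.533500, 44.609000
5. 38.609642, 80.837167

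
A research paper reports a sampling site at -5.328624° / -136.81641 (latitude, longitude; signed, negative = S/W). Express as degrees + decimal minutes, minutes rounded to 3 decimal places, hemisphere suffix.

Latitude is negative → S; |value| = 5.328624
Lat: 5° + 0.328624 × 60 = 5° 19.71744′
Longitude is negative → W; |value| = 136.816410
λ: minutes = (136.816410 − 136) × 60 = 48.98460

5° 19.717′ S, 136° 48.985′ W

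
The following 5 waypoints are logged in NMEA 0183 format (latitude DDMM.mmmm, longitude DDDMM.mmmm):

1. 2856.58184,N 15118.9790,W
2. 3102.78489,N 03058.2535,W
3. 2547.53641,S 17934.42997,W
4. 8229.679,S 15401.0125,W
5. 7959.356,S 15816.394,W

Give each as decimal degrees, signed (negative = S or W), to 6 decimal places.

1. 28.943031, -151.316317
2. 31.046415, -30.970892
3. -25.792274, -179.573833
4. -82.494650, -154.016875
5. -79.989267, -158.273233

Point 1:
  φ: split at 2 digits → 28° and 56.58184′; 28 + 56.58184/60 = 28.9430307
  N ⇒ keep positive
  λ: split at 3 digits → 151° and 18.979′; 151 + 18.979/60 = 151.3163167
  W → negative
Point 2:
  φ: degrees = first 2 digits = 31, minutes = 2.78489; 31 + 2.78489/60 = 31.0464148
  N → positive
  Lon: degrees = first 3 digits = 30, minutes = 58.2535; 30 + 58.2535/60 = 30.9708917
  hemisphere W, so the sign is −
Point 3:
  Latitude: split at 2 digits → 25° and 47.53641′; 25 + 47.53641/60 = 25.7922735
  S ⇒ negate
  Longitude: split at 3 digits → 179° and 34.42997′; 179 + 34.42997/60 = 179.5738328
  W ⇒ negate
Point 4:
  Lat: split at 2 digits → 82° and 29.679′; 82 + 29.679/60 = 82.4946500
  hemisphere S, so the sign is −
  Longitude: degrees = first 3 digits = 154, minutes = 1.0125; 154 + 1.0125/60 = 154.0168750
  hemisphere W, so the sign is −
Point 5:
  Latitude: split at 2 digits → 79° and 59.356′; 79 + 59.356/60 = 79.9892667
  S ⇒ negate
  λ: degrees = first 3 digits = 158, minutes = 16.394; 158 + 16.394/60 = 158.2732333
  W ⇒ negate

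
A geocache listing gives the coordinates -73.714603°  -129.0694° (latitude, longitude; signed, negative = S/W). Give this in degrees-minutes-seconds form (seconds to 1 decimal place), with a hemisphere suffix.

73°42′52.6″ S, 129°04′9.8″ W

Latitude is negative → S; |value| = 73.714603
Latitude: whole degrees 73; 42.87618′ → 42′ and 52.571″
Longitude is negative → W; |value| = 129.069400
Longitude: 0.069400° → 4.16400′; 0.16400 × 60 = 9.840″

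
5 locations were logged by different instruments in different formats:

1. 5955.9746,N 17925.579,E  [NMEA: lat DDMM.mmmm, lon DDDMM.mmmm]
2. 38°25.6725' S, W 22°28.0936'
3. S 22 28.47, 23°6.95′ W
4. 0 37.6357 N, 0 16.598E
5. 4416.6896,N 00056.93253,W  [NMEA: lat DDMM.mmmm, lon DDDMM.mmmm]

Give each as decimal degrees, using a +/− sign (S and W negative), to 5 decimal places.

Point 1:
  Lat: degrees = first 2 digits = 59, minutes = 55.9746; 59 + 55.9746/60 = 59.932910
  N → positive
  Lon: split at 3 digits → 179° and 25.579′; 179 + 25.579/60 = 179.426317
  E → positive
Point 2:
  Latitude: 25.6725′ = 0.427875°; total 38.427875
  S → negative
  Longitude: 22 + 28.0936/60 = 22.468227
  W ⇒ negate
Point 3:
  Lat: 28.47′ = 0.474500°; total 22.474500
  S → negative
  λ: 23 + 6.95/60 = 23.115833
  hemisphere W, so the sign is −
Point 4:
  φ: 0 + 37.6357/60 = 0.627262
  N → positive
  Longitude: 0 + 16.598/60 = 0.276633
  E ⇒ keep positive
Point 5:
  Lat: split at 2 digits → 44° and 16.6896′; 44 + 16.6896/60 = 44.278160
  N → positive
  Longitude: split at 3 digits → 000° and 56.93253′; 0 + 56.93253/60 = 0.948876
  W ⇒ negate

1. 59.93291, 179.42632
2. -38.42788, -22.46823
3. -22.47450, -23.11583
4. 0.62726, 0.27663
5. 44.27816, -0.94888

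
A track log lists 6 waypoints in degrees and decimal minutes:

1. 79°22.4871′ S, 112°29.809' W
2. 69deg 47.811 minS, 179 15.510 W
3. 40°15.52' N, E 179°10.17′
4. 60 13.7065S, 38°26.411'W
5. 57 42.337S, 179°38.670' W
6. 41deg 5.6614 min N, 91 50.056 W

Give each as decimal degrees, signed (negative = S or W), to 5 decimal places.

1. -79.37479, -112.49682
2. -69.79685, -179.25850
3. 40.25867, 179.16950
4. -60.22844, -38.44018
5. -57.70562, -179.64450
6. 41.09436, -91.83427

Point 1:
  φ: 79 + 22.4871/60 = 79.374785
  S → negative
  Longitude: 29.809′ = 0.496817°; total 112.496817
  W ⇒ negate
Point 2:
  Lat: 69 + 47.811/60 = 69.796850
  hemisphere S, so the sign is −
  Longitude: 179 + 15.51/60 = 179.258500
  W → negative
Point 3:
  Latitude: 40 + 15.52/60 = 40.258667
  N ⇒ keep positive
  Longitude: 10.17′ = 0.169500°; total 179.169500
  E → positive
Point 4:
  Lat: 60 + 13.7065/60 = 60.228442
  S ⇒ negate
  Lon: 26.411′ = 0.440183°; total 38.440183
  hemisphere W, so the sign is −
Point 5:
  φ: 42.337′ = 0.705617°; total 57.705617
  S ⇒ negate
  λ: 38.67′ = 0.644500°; total 179.644500
  W → negative
Point 6:
  Lat: 5.6614′ = 0.094357°; total 41.094357
  N ⇒ keep positive
  Lon: 91 + 50.056/60 = 91.834267
  W ⇒ negate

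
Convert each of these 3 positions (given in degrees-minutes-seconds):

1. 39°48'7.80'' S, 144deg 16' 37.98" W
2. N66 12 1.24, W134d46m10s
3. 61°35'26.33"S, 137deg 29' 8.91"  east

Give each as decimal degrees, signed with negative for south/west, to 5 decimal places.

Point 1:
  φ: 39° + 48/60 + 7.8/3600 = 39 + 0.800000 + 0.002167 = 39.802167
  S → negative
  Lon: 16′ + 37.98″ = 16.63300′; 144 + 16.63300/60 = 144.277217
  W → negative
Point 2:
  Lat: 66° + 12/60 + 1.24/3600 = 66 + 0.200000 + 0.000344 = 66.200344
  N ⇒ keep positive
  λ: 134 + 46/60 + 10/3600 = 134.769444
  W → negative
Point 3:
  Lat: 35′ + 26.33″ = 35.43883′; 61 + 35.43883/60 = 61.590647
  S → negative
  Longitude: 137° + 29/60 + 8.91/3600 = 137 + 0.483333 + 0.002475 = 137.485808
  E → positive

1. -39.80217, -144.27722
2. 66.20034, -134.76944
3. -61.59065, 137.48581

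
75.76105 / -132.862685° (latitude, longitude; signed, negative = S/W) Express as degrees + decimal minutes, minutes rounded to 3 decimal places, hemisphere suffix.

Lat: 75° + 0.761050 × 60 = 75° 45.66300′
Longitude is negative → W; |value| = 132.862685
Longitude: 132° + 0.862685 × 60 = 132° 51.76110′

75° 45.663′ N, 132° 51.761′ W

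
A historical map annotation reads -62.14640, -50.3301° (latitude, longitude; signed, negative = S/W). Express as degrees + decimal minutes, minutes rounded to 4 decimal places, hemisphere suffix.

Latitude is negative → S; |value| = 62.146400
φ: fractional part 0.146400 → 8.784000 minutes
Longitude is negative → W; |value| = 50.330100
Lon: 50° + 0.330100 × 60 = 50° 19.806000′

62° 8.7840′ S, 50° 19.8060′ W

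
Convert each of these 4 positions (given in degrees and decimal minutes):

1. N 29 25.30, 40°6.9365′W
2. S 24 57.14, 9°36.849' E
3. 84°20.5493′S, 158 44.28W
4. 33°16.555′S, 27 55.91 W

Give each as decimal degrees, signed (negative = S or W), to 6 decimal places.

1. 29.421667, -40.115608
2. -24.952333, 9.614150
3. -84.342488, -158.738000
4. -33.275917, -27.931833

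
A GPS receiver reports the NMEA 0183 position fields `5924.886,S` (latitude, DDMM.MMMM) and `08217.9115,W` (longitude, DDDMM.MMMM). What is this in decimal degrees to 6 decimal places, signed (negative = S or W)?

Lat: degrees = first 2 digits = 59, minutes = 24.886; 59 + 24.886/60 = 59.4147667
S → negative
Longitude: split at 3 digits → 082° and 17.9115′; 82 + 17.9115/60 = 82.2985250
hemisphere W, so the sign is −

-59.414767, -82.298525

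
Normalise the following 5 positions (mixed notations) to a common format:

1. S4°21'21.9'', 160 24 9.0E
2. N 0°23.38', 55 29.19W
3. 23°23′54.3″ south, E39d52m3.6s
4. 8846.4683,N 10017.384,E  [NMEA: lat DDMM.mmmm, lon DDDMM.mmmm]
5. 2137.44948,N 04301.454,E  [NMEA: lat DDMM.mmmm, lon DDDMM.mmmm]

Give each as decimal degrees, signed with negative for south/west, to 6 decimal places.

1. -4.356083, 160.402500
2. 0.389667, -55.486500
3. -23.398417, 39.867667
4. 88.774472, 100.289733
5. 21.624158, 43.024233

Point 1:
  Latitude: 21′ + 21.9″ = 21.36500′; 4 + 21.36500/60 = 4.3560833
  S → negative
  Lon: 160 + 24/60 + 9/3600 = 160.4025000
  E ⇒ keep positive
Point 2:
  Latitude: 0 + 23.38/60 = 0.3896667
  N → positive
  Longitude: 29.19′ = 0.486500°; total 55.4865000
  W ⇒ negate
Point 3:
  φ: 23′ + 54.3″ = 23.90500′; 23 + 23.90500/60 = 23.3984167
  S → negative
  λ: 39° + 52/60 + 3.6/3600 = 39 + 0.866667 + 0.001000 = 39.8676667
  E ⇒ keep positive
Point 4:
  Lat: degrees = first 2 digits = 88, minutes = 46.4683; 88 + 46.4683/60 = 88.7744717
  N ⇒ keep positive
  Longitude: split at 3 digits → 100° and 17.384′; 100 + 17.384/60 = 100.2897333
  E → positive
Point 5:
  Lat: split at 2 digits → 21° and 37.44948′; 21 + 37.44948/60 = 21.6241580
  N → positive
  Lon: degrees = first 3 digits = 43, minutes = 1.454; 43 + 1.454/60 = 43.0242333
  E ⇒ keep positive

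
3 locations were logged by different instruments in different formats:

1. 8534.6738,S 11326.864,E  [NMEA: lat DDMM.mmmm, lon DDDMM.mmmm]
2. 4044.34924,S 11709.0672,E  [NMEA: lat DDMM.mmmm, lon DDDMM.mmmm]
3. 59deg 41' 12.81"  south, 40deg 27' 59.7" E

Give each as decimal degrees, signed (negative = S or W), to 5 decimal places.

1. -85.57790, 113.44773
2. -40.73915, 117.15112
3. -59.68689, 40.46658

Point 1:
  Latitude: split at 2 digits → 85° and 34.6738′; 85 + 34.6738/60 = 85.577897
  S → negative
  Longitude: degrees = first 3 digits = 113, minutes = 26.864; 113 + 26.864/60 = 113.447733
  E → positive
Point 2:
  φ: degrees = first 2 digits = 40, minutes = 44.34924; 40 + 44.34924/60 = 40.739154
  S → negative
  λ: degrees = first 3 digits = 117, minutes = 9.0672; 117 + 9.0672/60 = 117.151120
  E ⇒ keep positive
Point 3:
  Latitude: 59° + 41/60 + 12.81/3600 = 59 + 0.683333 + 0.003558 = 59.686892
  S ⇒ negate
  Lon: 40° + 27/60 + 59.7/3600 = 40 + 0.450000 + 0.016583 = 40.466583
  E → positive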